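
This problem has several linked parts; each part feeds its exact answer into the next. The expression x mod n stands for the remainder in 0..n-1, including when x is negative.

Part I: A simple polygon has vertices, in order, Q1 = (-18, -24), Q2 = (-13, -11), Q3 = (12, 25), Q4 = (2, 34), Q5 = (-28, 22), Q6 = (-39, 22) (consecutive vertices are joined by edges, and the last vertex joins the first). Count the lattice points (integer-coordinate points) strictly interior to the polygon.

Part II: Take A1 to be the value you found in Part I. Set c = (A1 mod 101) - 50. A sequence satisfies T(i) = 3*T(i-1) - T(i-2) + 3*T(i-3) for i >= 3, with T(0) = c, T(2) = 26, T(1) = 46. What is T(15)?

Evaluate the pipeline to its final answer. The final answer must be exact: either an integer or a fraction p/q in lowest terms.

Part I: cross terms: (-18*-11 - -13*-24)=-114, (-13*25 - 12*-11)=-193, (12*34 - 2*25)=358, (2*22 - -28*34)=996, (-28*22 - -39*22)=242, (-39*-24 - -18*22)=1332; twice the area = |2621| = 2621; area = 2621/2; boundary points = 1 + 1 + 1 + 6 + 11 + 1 = 21; strictly interior points = area - boundary/2 + 1 = 1301; answer 1301
Part II: A1 = 1301; c = 39; T(3) = 3*(26) - 1*(46) + 3*(39) = 149; iterating: T(3)=149, T(4)=559, T(5)=1606, T(6)=4706, T(7)=14189, T(8)=42679, T(9)=127966, T(10)=383786, T(11)=1151429, T(12)=3454399, T(13)=10363126, T(14)=31089266, T(15)=93267869; answer 93267869

93267869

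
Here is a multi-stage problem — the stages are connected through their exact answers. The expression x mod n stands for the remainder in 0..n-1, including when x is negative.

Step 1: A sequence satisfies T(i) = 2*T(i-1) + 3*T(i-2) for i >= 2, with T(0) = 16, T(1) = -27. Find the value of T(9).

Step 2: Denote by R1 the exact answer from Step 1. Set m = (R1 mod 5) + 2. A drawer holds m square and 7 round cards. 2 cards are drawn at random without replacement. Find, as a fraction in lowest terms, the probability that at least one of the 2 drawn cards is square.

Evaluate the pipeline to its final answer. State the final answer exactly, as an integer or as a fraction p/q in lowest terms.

15/22

Step 1: T(2) = 2*(-27) + 3*(16) = -6; iterating: T(2)=-6, T(3)=-93, T(4)=-204, T(5)=-687, T(6)=-1986, T(7)=-6033, T(8)=-18024, T(9)=-54147; answer -54147
Step 2: R1 = -54147; m = 5; total draws C(12,2) = 66; complement C(7,2) = 21; favorable 66 - 21 = 45; P = 15/22; answer 15/22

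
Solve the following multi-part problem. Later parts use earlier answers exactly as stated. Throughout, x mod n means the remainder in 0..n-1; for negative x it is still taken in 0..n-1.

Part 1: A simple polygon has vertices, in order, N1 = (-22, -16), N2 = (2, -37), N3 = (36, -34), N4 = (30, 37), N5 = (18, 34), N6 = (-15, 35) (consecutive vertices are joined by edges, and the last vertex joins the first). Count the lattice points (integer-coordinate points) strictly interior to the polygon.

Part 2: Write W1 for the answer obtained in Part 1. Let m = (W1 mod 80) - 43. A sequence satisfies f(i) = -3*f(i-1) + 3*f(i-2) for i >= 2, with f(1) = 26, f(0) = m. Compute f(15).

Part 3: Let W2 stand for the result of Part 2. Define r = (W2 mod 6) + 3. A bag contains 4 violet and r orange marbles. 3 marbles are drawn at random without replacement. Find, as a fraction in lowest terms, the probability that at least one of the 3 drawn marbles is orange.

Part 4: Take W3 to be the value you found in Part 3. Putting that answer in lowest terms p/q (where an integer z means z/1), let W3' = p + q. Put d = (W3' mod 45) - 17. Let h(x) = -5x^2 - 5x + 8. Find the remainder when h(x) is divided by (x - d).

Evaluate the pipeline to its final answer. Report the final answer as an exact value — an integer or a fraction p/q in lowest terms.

Part 1: cross terms: (-22*-37 - 2*-16)=846, (2*-34 - 36*-37)=1264, (36*37 - 30*-34)=2352, (30*34 - 18*37)=354, (18*35 - -15*34)=1140, (-15*-16 - -22*35)=1010; twice the area = |6966| = 6966; area = 3483; boundary points = 3 + 1 + 1 + 3 + 1 + 1 = 10; strictly interior points = area - boundary/2 + 1 = 3479; answer 3479
Part 2: W1 = 3479; m = -4; f(2) = -3*(26) + 3*(-4) = -90; iterating: f(2)=-90, f(3)=348, f(4)=-1314, f(5)=4986, f(6)=-18900, f(7)=71658, f(8)=-271674, f(9)=1029996, f(10)=-3905010, f(11)=14805018, f(12)=-56130084, f(13)=212805306, f(14)=-806806170, f(15)=3058834428; answer 3058834428
Part 3: W2 = 3058834428; r = 3; total draws C(7,3) = 35; complement C(4,3) = 4; favorable 35 - 4 = 31; P = 31/35; answer 31/35
Part 4: W3 = 31/35; threaded value p + q = 66; d = 4; remainder = value at the root: -5*(4)^2 - 5*(4)^1 + 8 = (-80) + (-20) + (8) = -92; answer -92

-92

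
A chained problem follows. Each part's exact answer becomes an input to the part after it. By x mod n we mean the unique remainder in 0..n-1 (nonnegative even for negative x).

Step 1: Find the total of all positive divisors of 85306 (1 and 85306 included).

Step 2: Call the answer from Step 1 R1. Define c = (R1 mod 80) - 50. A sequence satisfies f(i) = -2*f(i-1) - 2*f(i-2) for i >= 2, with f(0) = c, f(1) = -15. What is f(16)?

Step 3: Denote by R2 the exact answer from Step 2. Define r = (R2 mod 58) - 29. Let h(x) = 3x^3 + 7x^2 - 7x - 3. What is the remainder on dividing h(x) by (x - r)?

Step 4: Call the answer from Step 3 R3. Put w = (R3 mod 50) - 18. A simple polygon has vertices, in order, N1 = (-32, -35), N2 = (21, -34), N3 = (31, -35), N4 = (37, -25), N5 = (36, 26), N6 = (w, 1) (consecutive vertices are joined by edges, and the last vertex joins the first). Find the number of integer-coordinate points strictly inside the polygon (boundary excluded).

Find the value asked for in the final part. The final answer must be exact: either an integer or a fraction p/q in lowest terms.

Step 1: 85306 = 2 * 13 * 17 * 193; sigma = (1 + 2) * (1 + 13) * (1 + 17) * (1 + 193) = 3 * 14 * 18 * 194 = 146664; answer 146664
Step 2: R1 = 146664; c = -26; f(2) = -2*(-15) - 2*(-26) = 82; iterating: f(2)=82, f(3)=-134, f(4)=104, f(5)=60, f(6)=-328, f(7)=536, f(8)=-416, f(9)=-240, f(10)=1312, f(11)=-2144, f(12)=1664, f(13)=960, f(14)=-5248, f(15)=8576, f(16)=-6656; answer -6656
Step 3: R2 = -6656; r = -15; remainder = value at the root: 3*(-15)^3 + 7*(-15)^2 - 7*(-15)^1 - 3 = (-10125) + (1575) + (105) + (-3) = -8448; answer -8448
Step 4: R3 = -8448; w = -16; cross terms: (-32*-34 - 21*-35)=1823, (21*-35 - 31*-34)=319, (31*-25 - 37*-35)=520, (37*26 - 36*-25)=1862, (36*1 - -16*26)=452, (-16*-35 - -32*1)=592; twice the area = |5568| = 5568; area = 2784; boundary points = 1 + 1 + 2 + 1 + 1 + 4 = 10; strictly interior points = area - boundary/2 + 1 = 2780; answer 2780

2780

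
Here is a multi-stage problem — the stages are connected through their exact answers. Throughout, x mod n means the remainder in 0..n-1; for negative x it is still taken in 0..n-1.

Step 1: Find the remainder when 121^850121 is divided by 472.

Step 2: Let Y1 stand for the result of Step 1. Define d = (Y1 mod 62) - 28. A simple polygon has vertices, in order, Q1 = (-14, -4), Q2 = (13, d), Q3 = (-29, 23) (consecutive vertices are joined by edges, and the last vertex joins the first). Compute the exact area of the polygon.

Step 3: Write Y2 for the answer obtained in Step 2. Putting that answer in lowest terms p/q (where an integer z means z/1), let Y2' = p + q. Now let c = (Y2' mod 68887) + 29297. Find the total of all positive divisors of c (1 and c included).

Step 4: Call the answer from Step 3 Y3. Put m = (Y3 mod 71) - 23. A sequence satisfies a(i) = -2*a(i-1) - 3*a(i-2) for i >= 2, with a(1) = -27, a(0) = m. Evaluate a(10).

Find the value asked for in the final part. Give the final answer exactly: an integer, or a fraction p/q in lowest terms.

2910

Step 1: squarings mod 472: 121^1=121, 121^2=9, 121^4=81, 121^8=425, 121^16=321, 121^32=145, 121^64=257, 121^128=441, 121^256=17, 121^512=289, 121^1024=449, 121^2048=57, 121^4096=417, 121^8192=193, 121^16384=433, 121^32768=105, 121^65536=169, 121^131072=241, 121^262144=25, 121^524288=153; 121^850121 = 121^1 * 121^8 * 121^64 * 121^128 * 121^2048 * 121^4096 * 121^8192 * 121^16384 * 121^32768 * 121^262144 * 121^524288 = 225 (mod 472); answer 225
Step 2: Y1 = 225; d = 11; cross terms: (-14*11 - 13*-4)=-102, (13*23 - -29*11)=618, (-29*-4 - -14*23)=438; twice the area = |954| = 954; area = 477; answer 477
Step 3: Y2 = 477; threaded value p + q = 478; c = 29775; 29775 = 3 * 5^2 * 397; sigma = (1 + 3) * (1 + 5 + 25) * (1 + 397) = 4 * 31 * 398 = 49352; answer 49352
Step 4: Y3 = 49352; m = -16; a(2) = -2*(-27) - 3*(-16) = 102; iterating: a(2)=102, a(3)=-123, a(4)=-60, a(5)=489, a(6)=-798, a(7)=129, a(8)=2136, a(9)=-4659, a(10)=2910; answer 2910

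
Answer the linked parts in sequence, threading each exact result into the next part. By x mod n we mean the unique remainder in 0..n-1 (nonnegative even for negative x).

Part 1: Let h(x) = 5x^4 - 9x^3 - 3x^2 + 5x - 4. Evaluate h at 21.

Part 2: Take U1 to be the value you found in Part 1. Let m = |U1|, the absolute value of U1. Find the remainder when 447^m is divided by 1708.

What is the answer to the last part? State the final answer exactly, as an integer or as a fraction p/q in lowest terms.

729

Part 1: 5*(21)^4 - 9*(21)^3 - 3*(21)^2 + 5*(21)^1 - 4 = (972405) + (-83349) + (-1323) + (105) + (-4) = 887834; answer 887834
Part 2: U1 = 887834; m = 887834; squarings mod 1708: 447^1=447, 447^2=1681, 447^4=729, 447^8=253, 447^16=813, 447^32=1681, 447^64=729, 447^128=253, 447^256=813, 447^512=1681, 447^1024=729, 447^2048=253, 447^4096=813, 447^8192=1681, 447^16384=729, 447^32768=253, 447^65536=813, 447^131072=1681, 447^262144=729, 447^524288=253; 447^887834 = 447^2 * 447^8 * 447^16 * 447^1024 * 447^2048 * 447^32768 * 447^65536 * 447^262144 * 447^524288 = 729 (mod 1708); answer 729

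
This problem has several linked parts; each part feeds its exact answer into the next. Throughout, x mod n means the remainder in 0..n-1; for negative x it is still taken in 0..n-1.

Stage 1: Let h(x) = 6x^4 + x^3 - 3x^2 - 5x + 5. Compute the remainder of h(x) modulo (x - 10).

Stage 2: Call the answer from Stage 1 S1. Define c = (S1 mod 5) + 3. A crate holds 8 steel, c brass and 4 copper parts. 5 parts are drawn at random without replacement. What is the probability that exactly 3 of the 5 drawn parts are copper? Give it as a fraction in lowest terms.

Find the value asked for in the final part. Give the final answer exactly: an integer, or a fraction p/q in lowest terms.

Stage 1: remainder = value at the root: 6*(10)^4 + 1*(10)^3 - 3*(10)^2 - 5*(10)^1 + 5 = (60000) + (1000) + (-300) + (-50) + (5) = 60655; answer 60655
Stage 2: S1 = 60655; c = 3; total draws C(15,5) = 3003; favorable C(4,3)*C(11,2) = 220; P = 20/273; answer 20/273

20/273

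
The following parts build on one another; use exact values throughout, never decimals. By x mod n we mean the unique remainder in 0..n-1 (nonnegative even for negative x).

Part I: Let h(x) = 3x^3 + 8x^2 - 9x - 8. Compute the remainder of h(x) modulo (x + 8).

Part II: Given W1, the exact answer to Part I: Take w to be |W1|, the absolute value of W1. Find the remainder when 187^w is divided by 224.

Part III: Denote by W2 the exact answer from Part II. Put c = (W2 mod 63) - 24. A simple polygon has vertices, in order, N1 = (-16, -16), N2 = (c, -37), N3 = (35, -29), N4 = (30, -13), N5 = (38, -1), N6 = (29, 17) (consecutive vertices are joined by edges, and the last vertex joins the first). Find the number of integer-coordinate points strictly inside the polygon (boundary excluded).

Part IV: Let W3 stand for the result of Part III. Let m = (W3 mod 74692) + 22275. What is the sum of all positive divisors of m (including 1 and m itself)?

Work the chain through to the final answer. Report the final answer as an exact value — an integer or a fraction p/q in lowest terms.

26502

Part I: remainder = value at the root: 3*(-8)^3 + 8*(-8)^2 - 9*(-8)^1 - 8 = (-1536) + (512) + (72) + (-8) = -960; answer -960
Part II: W1 = -960; w = 960; squarings mod 224: 187^1=187, 187^2=25, 187^4=177, 187^8=193, 187^16=65, 187^32=193, 187^64=65, 187^128=193, 187^256=65, 187^512=193; 187^960 = 187^64 * 187^128 * 187^256 * 187^512 = 1 (mod 224); answer 1
Part III: W2 = 1; c = -23; cross terms: (-16*-37 - -23*-16)=224, (-23*-29 - 35*-37)=1962, (35*-13 - 30*-29)=415, (30*-1 - 38*-13)=464, (38*17 - 29*-1)=675, (29*-16 - -16*17)=-192; twice the area = |3548| = 3548; area = 1774; boundary points = 7 + 2 + 1 + 4 + 9 + 3 = 26; strictly interior points = area - boundary/2 + 1 = 1762; answer 1762
Part IV: W3 = 1762; m = 24037; 24037 = 13 * 43^2; sigma = (1 + 13) * (1 + 43 + 1849) = 14 * 1893 = 26502; answer 26502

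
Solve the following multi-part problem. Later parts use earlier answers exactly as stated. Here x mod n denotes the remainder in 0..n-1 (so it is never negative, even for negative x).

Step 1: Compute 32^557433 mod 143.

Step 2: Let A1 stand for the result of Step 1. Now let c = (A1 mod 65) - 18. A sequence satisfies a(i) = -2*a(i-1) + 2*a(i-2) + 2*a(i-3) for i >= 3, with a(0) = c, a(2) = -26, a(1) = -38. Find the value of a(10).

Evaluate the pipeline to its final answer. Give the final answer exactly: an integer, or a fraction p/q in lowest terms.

-38816

Step 1: squarings mod 143: 32^1=32, 32^2=23, 32^4=100, 32^8=133, 32^16=100, 32^32=133, 32^64=100, 32^128=133, 32^256=100, 32^512=133, 32^1024=100, 32^2048=133, 32^4096=100, 32^8192=133, 32^16384=100, 32^32768=133, 32^65536=100, 32^131072=133, 32^262144=100, 32^524288=133; 32^557433 = 32^1 * 32^8 * 32^16 * 32^32 * 32^64 * 32^256 * 32^32768 * 32^524288 = 109 (mod 143); answer 109
Step 2: A1 = 109; c = 26; a(3) = -2*(-26) + 2*(-38) + 2*(26) = 28; iterating: a(3)=28, a(4)=-184, a(5)=372, a(6)=-1056, a(7)=2488, a(8)=-6344, a(9)=15552, a(10)=-38816; answer -38816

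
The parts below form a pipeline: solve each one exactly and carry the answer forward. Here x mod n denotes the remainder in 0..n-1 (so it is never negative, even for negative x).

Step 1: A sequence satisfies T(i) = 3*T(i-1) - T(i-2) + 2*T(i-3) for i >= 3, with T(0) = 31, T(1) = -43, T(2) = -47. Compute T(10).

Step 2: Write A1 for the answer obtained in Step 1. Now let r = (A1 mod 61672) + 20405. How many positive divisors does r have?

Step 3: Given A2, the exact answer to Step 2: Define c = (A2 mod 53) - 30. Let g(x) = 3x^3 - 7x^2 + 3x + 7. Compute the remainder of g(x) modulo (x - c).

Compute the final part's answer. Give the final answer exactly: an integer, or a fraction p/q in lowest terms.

Step 1: T(3) = 3*(-47) - 1*(-43) + 2*(31) = -36; iterating: T(3)=-36, T(4)=-147, T(5)=-499, T(6)=-1422, T(7)=-4061, T(8)=-11759, T(9)=-34060, T(10)=-98543; answer -98543
Step 2: A1 = -98543; r = 45206; 45206 = 2 * 7 * 3229; number of divisors = (1+1) * (1+1) * (1+1) = 8; answer 8
Step 3: A2 = 8; c = -22; remainder = value at the root: 3*(-22)^3 - 7*(-22)^2 + 3*(-22)^1 + 7 = (-31944) + (-3388) + (-66) + (7) = -35391; answer -35391

-35391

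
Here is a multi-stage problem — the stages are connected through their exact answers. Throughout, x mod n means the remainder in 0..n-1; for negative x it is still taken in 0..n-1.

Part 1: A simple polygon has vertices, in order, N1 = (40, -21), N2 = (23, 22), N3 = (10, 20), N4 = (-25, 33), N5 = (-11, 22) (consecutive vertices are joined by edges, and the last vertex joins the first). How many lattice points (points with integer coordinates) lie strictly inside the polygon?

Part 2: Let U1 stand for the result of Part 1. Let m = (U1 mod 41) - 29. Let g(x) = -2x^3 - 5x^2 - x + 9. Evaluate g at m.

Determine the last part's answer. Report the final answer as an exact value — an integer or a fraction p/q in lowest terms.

Part 1: cross terms: (40*22 - 23*-21)=1363, (23*20 - 10*22)=240, (10*33 - -25*20)=830, (-25*22 - -11*33)=-187, (-11*-21 - 40*22)=-649; twice the area = |1597| = 1597; area = 1597/2; boundary points = 1 + 1 + 1 + 1 + 1 = 5; strictly interior points = area - boundary/2 + 1 = 797; answer 797
Part 2: U1 = 797; m = -11; -2*(-11)^3 - 5*(-11)^2 - 1*(-11)^1 + 9 = (2662) + (-605) + (11) + (9) = 2077; answer 2077

2077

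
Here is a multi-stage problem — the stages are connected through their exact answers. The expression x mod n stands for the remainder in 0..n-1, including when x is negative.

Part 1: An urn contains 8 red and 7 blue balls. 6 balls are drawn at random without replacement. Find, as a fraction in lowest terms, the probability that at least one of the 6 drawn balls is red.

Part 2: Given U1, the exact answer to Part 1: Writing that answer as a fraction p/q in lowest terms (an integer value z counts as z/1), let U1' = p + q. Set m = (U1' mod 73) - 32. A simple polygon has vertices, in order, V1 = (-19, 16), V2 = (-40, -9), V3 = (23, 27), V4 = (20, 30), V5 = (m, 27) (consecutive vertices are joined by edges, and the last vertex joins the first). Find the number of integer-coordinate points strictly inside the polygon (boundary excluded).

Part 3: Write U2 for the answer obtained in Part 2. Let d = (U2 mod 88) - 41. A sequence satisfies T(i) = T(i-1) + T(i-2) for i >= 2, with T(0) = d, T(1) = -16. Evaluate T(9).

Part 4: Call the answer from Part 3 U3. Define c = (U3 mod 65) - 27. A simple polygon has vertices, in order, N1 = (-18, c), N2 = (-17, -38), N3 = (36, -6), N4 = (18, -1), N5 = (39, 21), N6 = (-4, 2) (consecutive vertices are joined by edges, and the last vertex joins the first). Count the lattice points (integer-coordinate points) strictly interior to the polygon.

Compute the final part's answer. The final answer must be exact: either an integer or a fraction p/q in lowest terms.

1594

Part 1: total draws C(15,6) = 5005; complement C(7,6) = 7; favorable 5005 - 7 = 4998; P = 714/715; answer 714/715
Part 2: U1 = 714/715; threaded value p + q = 1429; m = 10; cross terms: (-19*-9 - -40*16)=811, (-40*27 - 23*-9)=-873, (23*30 - 20*27)=150, (20*27 - 10*30)=240, (10*16 - -19*27)=673; twice the area = |1001| = 1001; area = 1001/2; boundary points = 1 + 9 + 3 + 1 + 1 = 15; strictly interior points = area - boundary/2 + 1 = 494; answer 494
Part 3: U2 = 494; d = 13; T(2) = 1*(-16) + 1*(13) = -3; iterating: T(2)=-3, T(3)=-19, T(4)=-22, T(5)=-41, T(6)=-63, T(7)=-104, T(8)=-167, T(9)=-271; answer -271
Part 4: U3 = -271; c = 27; cross terms: (-18*-38 - -17*27)=1143, (-17*-6 - 36*-38)=1470, (36*-1 - 18*-6)=72, (18*21 - 39*-1)=417, (39*2 - -4*21)=162, (-4*27 - -18*2)=-72; twice the area = |3192| = 3192; area = 1596; boundary points = 1 + 1 + 1 + 1 + 1 + 1 = 6; strictly interior points = area - boundary/2 + 1 = 1594; answer 1594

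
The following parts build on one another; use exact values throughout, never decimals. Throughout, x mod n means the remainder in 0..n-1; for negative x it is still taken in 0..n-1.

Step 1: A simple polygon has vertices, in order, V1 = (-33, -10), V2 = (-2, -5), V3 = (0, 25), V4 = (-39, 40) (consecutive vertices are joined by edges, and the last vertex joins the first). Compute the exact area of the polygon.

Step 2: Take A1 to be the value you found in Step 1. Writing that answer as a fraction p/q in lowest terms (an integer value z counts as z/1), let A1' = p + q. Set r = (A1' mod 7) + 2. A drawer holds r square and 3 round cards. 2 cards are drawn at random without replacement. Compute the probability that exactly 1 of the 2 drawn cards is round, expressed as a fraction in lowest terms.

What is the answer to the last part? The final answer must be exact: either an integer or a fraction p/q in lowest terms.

Step 1: cross terms: (-33*-5 - -2*-10)=145, (-2*25 - 0*-5)=-50, (0*40 - -39*25)=975, (-39*-10 - -33*40)=1710; twice the area = |2780| = 2780; area = 1390; answer 1390
Step 2: A1 = 1390; threaded value p + q = 1391; r = 7; total draws C(10,2) = 45; favorable C(3,1)*C(7,1) = 21; P = 7/15; answer 7/15

7/15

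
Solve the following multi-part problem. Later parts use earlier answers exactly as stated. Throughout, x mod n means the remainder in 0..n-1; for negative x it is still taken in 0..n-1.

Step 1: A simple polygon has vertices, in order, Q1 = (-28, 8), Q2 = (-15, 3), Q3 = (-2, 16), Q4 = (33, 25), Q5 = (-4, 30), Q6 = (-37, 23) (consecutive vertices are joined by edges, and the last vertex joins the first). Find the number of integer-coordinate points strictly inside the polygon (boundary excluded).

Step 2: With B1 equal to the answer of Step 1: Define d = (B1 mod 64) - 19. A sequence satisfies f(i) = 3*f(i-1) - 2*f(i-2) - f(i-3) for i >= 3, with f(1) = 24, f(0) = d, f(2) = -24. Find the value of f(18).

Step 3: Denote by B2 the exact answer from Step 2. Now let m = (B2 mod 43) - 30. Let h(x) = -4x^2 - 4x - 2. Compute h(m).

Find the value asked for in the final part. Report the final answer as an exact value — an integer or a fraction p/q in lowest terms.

Step 1: cross terms: (-28*3 - -15*8)=36, (-15*16 - -2*3)=-234, (-2*25 - 33*16)=-578, (33*30 - -4*25)=1090, (-4*23 - -37*30)=1018, (-37*8 - -28*23)=348; twice the area = |1680| = 1680; area = 840; boundary points = 1 + 13 + 1 + 1 + 1 + 3 = 20; strictly interior points = area - boundary/2 + 1 = 831; answer 831
Step 2: B1 = 831; d = 44; f(3) = 3*(-24) - 2*(24) - 1*(44) = -164; iterating: f(3)=-164, f(4)=-468, f(5)=-1052, f(6)=-2056, f(7)=-3596, f(8)=-5624, f(9)=-7624, f(10)=-8028, f(11)=-3212, f(12)=14044, f(13)=56584, f(14)=144876, f(15)=307416, f(16)=575912, f(17)=968028, f(18)=1444844; answer 1444844
Step 3: B2 = 1444844; m = -29; -4*(-29)^2 - 4*(-29)^1 - 2 = (-3364) + (116) + (-2) = -3250; answer -3250

-3250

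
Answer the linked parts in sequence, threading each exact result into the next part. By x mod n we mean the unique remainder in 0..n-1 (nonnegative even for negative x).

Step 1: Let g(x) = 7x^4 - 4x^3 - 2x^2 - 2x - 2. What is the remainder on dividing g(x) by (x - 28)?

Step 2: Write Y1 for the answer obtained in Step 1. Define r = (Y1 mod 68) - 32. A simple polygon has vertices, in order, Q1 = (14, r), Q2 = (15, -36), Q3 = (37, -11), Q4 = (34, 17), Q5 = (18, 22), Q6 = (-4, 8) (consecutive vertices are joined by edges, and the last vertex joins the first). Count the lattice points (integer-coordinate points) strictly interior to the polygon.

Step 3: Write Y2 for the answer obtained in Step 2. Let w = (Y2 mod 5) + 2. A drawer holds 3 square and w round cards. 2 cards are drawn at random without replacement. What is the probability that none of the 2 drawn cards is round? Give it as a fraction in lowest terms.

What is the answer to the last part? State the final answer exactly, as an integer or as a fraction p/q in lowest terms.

1/7

Step 1: remainder = value at the root: 7*(28)^4 - 4*(28)^3 - 2*(28)^2 - 2*(28)^1 - 2 = (4302592) + (-87808) + (-1568) + (-56) + (-2) = 4213158; answer 4213158
Step 2: Y1 = 4213158; r = -18; cross terms: (14*-36 - 15*-18)=-234, (15*-11 - 37*-36)=1167, (37*17 - 34*-11)=1003, (34*22 - 18*17)=442, (18*8 - -4*22)=232, (-4*-18 - 14*8)=-40; twice the area = |2570| = 2570; area = 1285; boundary points = 1 + 1 + 1 + 1 + 2 + 2 = 8; strictly interior points = area - boundary/2 + 1 = 1282; answer 1282
Step 3: Y2 = 1282; w = 4; total draws C(7,2) = 21; favorable C(3,2) = 3; P = 1/7; answer 1/7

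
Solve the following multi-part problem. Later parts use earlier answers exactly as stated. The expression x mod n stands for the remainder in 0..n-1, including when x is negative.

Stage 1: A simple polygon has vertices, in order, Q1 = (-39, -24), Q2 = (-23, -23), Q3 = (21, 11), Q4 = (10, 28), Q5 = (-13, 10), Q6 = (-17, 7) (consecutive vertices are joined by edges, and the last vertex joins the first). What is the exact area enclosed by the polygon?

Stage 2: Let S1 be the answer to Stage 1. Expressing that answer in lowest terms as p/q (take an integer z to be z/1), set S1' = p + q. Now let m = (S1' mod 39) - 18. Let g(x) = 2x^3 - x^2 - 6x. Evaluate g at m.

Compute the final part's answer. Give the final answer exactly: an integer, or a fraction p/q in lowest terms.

3

Stage 1: cross terms: (-39*-23 - -23*-24)=345, (-23*11 - 21*-23)=230, (21*28 - 10*11)=478, (10*10 - -13*28)=464, (-13*7 - -17*10)=79, (-17*-24 - -39*7)=681; twice the area = |2277| = 2277; area = 2277/2; answer 2277/2
Stage 2: S1 = 2277/2; threaded value p + q = 2279; m = -1; 2*(-1)^3 - 1*(-1)^2 - 6*(-1)^1 = (-2) + (-1) + (6) = 3; answer 3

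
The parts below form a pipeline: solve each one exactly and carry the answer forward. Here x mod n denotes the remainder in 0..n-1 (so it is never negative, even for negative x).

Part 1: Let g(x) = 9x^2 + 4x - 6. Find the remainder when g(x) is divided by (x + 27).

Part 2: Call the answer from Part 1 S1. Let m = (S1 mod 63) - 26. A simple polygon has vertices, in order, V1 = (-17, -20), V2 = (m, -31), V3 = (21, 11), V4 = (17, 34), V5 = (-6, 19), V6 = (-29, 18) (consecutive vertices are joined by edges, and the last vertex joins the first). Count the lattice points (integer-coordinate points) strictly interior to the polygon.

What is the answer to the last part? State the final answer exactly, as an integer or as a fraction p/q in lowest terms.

Part 1: remainder = value at the root: 9*(-27)^2 + 4*(-27)^1 - 6 = (6561) + (-108) + (-6) = 6447; answer 6447
Part 2: S1 = 6447; m = -5; cross terms: (-17*-31 - -5*-20)=427, (-5*11 - 21*-31)=596, (21*34 - 17*11)=527, (17*19 - -6*34)=527, (-6*18 - -29*19)=443, (-29*-20 - -17*18)=886; twice the area = |3406| = 3406; area = 1703; boundary points = 1 + 2 + 1 + 1 + 1 + 2 = 8; strictly interior points = area - boundary/2 + 1 = 1700; answer 1700

1700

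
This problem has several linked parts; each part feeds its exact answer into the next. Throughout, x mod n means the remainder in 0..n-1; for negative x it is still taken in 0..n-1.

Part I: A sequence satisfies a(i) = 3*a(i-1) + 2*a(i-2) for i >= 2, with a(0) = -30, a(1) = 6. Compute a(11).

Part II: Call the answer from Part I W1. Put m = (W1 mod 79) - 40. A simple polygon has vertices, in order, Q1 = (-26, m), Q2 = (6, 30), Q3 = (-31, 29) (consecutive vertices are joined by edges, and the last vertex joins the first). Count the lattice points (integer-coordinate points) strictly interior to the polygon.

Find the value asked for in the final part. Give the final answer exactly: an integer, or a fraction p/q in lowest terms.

Part I: a(2) = 3*(6) + 2*(-30) = -42; iterating: a(2)=-42, a(3)=-114, a(4)=-426, a(5)=-1506, a(6)=-5370, a(7)=-19122, a(8)=-68106, a(9)=-242562, a(10)=-863898, a(11)=-3076818; answer -3076818
Part II: W1 = -3076818; m = 34; cross terms: (-26*30 - 6*34)=-984, (6*29 - -31*30)=1104, (-31*34 - -26*29)=-300; twice the area = |-180| = 180; area = 90; boundary points = 4 + 1 + 5 = 10; strictly interior points = area - boundary/2 + 1 = 86; answer 86

86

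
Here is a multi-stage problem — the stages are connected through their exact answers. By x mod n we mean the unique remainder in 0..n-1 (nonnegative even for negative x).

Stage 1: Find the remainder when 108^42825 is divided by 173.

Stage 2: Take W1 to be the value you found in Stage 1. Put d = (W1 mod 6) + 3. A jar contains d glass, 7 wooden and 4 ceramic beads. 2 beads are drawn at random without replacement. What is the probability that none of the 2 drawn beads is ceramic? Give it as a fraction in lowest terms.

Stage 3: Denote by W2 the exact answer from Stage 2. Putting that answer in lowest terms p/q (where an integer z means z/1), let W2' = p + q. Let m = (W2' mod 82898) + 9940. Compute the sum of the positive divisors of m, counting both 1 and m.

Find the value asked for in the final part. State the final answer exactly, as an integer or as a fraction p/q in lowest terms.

25298

Stage 1: squarings mod 173: 108^1=108, 108^2=73, 108^4=139, 108^8=118, 108^16=84, 108^32=136, 108^64=158, 108^128=52, 108^256=109, 108^512=117, 108^1024=22, 108^2048=138, 108^4096=14, 108^8192=23, 108^16384=10, 108^32768=100; 108^42825 = 108^1 * 108^8 * 108^64 * 108^256 * 108^512 * 108^1024 * 108^8192 * 108^32768 = 7 (mod 173); answer 7
Stage 2: W1 = 7; d = 4; total draws C(15,2) = 105; favorable C(11,2) = 55; P = 11/21; answer 11/21
Stage 3: W2 = 11/21; threaded value p + q = 32; m = 9972; 9972 = 2^2 * 3^2 * 277; sigma = (1 + 2 + 4) * (1 + 3 + 9) * (1 + 277) = 7 * 13 * 278 = 25298; answer 25298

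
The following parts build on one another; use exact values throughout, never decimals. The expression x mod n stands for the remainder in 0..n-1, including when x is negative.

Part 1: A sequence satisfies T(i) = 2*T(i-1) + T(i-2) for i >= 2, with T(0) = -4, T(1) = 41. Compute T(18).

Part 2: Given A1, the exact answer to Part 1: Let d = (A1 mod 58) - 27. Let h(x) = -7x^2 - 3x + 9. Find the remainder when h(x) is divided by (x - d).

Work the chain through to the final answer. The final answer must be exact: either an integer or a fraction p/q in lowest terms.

Part 1: T(2) = 2*(41) + 1*(-4) = 78; iterating: T(2)=78, T(3)=197, T(4)=472, T(5)=1141, T(6)=2754, T(7)=6649, T(8)=16052, T(9)=38753, T(10)=93558, T(11)=225869, T(12)=545296, T(13)=1316461, T(14)=3178218, T(15)=7672897, T(16)=18524012, T(17)=44720921, T(18)=107965854; answer 107965854
Part 2: A1 = 107965854; d = -13; remainder = value at the root: -7*(-13)^2 - 3*(-13)^1 + 9 = (-1183) + (39) + (9) = -1135; answer -1135

-1135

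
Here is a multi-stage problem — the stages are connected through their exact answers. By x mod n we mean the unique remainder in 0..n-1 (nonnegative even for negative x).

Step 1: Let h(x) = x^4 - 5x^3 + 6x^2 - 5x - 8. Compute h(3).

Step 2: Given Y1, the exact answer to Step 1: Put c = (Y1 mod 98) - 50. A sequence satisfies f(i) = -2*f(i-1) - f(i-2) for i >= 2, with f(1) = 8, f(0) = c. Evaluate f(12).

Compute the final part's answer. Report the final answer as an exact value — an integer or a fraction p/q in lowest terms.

-371

Step 1: 1*(3)^4 - 5*(3)^3 + 6*(3)^2 - 5*(3)^1 - 8 = (81) + (-135) + (54) + (-15) + (-8) = -23; answer -23
Step 2: Y1 = -23; c = 25; f(2) = -2*(8) - 1*(25) = -41; iterating: f(2)=-41, f(3)=74, f(4)=-107, f(5)=140, f(6)=-173, f(7)=206, f(8)=-239, f(9)=272, f(10)=-305, f(11)=338, f(12)=-371; answer -371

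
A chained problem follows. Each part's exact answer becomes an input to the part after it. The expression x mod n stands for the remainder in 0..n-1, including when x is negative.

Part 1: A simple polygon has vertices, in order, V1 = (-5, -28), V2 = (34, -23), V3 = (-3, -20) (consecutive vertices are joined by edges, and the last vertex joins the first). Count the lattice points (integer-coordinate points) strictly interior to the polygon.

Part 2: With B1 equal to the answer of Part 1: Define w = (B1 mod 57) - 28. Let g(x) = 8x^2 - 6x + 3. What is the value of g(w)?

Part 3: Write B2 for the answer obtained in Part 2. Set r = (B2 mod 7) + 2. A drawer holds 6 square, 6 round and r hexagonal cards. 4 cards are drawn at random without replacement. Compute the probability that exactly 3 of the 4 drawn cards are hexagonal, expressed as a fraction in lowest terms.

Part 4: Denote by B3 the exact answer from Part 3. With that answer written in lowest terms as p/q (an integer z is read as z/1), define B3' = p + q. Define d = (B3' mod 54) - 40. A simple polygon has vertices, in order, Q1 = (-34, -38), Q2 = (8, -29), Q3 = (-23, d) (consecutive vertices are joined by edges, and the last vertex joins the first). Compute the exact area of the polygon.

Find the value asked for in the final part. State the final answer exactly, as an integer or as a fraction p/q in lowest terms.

1245/2

Part 1: cross terms: (-5*-23 - 34*-28)=1067, (34*-20 - -3*-23)=-749, (-3*-28 - -5*-20)=-16; twice the area = |302| = 302; area = 151; boundary points = 1 + 1 + 2 = 4; strictly interior points = area - boundary/2 + 1 = 150; answer 150
Part 2: B1 = 150; w = 8; 8*(8)^2 - 6*(8)^1 + 3 = (512) + (-48) + (3) = 467; answer 467
Part 3: B2 = 467; r = 7; total draws C(19,4) = 3876; favorable C(7,3)*C(12,1) = 420; P = 35/323; answer 35/323
Part 4: B3 = 35/323; threaded value p + q = 358; d = -6; cross terms: (-34*-29 - 8*-38)=1290, (8*-6 - -23*-29)=-715, (-23*-38 - -34*-6)=670; twice the area = |1245| = 1245; area = 1245/2; answer 1245/2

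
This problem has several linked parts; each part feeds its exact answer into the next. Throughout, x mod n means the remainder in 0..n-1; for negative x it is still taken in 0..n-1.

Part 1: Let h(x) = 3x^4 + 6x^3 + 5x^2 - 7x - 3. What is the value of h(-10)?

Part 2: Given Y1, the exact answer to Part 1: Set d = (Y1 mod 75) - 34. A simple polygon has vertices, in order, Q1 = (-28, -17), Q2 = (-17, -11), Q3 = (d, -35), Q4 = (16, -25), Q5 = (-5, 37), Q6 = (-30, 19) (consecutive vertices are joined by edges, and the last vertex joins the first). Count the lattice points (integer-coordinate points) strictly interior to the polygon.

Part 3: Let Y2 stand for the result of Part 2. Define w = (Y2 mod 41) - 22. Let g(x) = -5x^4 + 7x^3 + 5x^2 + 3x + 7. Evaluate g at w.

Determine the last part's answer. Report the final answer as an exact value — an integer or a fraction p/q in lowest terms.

Part 1: 3*(-10)^4 + 6*(-10)^3 + 5*(-10)^2 - 7*(-10)^1 - 3 = (30000) + (-6000) + (500) + (70) + (-3) = 24567; answer 24567
Part 2: Y1 = 24567; d = 8; cross terms: (-28*-11 - -17*-17)=19, (-17*-35 - 8*-11)=683, (8*-25 - 16*-35)=360, (16*37 - -5*-25)=467, (-5*19 - -30*37)=1015, (-30*-17 - -28*19)=1042; twice the area = |3586| = 3586; area = 1793; boundary points = 1 + 1 + 2 + 1 + 1 + 2 = 8; strictly interior points = area - boundary/2 + 1 = 1790; answer 1790
Part 3: Y2 = 1790; w = 5; -5*(5)^4 + 7*(5)^3 + 5*(5)^2 + 3*(5)^1 + 7 = (-3125) + (875) + (125) + (15) + (7) = -2103; answer -2103

-2103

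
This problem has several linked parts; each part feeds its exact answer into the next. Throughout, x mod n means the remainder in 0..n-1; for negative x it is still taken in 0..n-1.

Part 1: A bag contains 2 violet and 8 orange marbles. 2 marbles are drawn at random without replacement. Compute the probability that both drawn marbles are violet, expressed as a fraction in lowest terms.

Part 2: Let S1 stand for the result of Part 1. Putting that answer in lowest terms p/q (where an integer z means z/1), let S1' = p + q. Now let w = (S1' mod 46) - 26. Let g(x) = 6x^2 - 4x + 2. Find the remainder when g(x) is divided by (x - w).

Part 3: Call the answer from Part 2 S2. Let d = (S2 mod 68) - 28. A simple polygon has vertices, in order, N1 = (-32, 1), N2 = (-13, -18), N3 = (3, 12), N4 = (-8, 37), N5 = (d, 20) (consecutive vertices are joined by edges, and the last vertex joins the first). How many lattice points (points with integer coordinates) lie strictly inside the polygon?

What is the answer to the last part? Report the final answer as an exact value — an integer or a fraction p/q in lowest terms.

Part 1: total draws C(10,2) = 45; favorable C(2,2) = 1; P = 1/45; answer 1/45
Part 2: S1 = 1/45; threaded value p + q = 46; w = -26; remainder = value at the root: 6*(-26)^2 - 4*(-26)^1 + 2 = (4056) + (104) + (2) = 4162; answer 4162
Part 3: S2 = 4162; d = -14; cross terms: (-32*-18 - -13*1)=589, (-13*12 - 3*-18)=-102, (3*37 - -8*12)=207, (-8*20 - -14*37)=358, (-14*1 - -32*20)=626; twice the area = |1678| = 1678; area = 839; boundary points = 19 + 2 + 1 + 1 + 1 = 24; strictly interior points = area - boundary/2 + 1 = 828; answer 828

828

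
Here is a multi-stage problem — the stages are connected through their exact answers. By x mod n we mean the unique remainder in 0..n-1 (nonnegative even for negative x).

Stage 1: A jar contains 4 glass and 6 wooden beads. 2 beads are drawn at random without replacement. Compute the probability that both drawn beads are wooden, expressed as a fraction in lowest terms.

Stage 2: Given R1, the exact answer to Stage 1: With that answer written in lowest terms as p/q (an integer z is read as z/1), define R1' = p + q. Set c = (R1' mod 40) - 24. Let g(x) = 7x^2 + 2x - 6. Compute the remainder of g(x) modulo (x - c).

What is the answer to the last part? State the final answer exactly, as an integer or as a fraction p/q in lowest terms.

2754

Stage 1: total draws C(10,2) = 45; favorable C(6,2) = 15; P = 1/3; answer 1/3
Stage 2: R1 = 1/3; threaded value p + q = 4; c = -20; remainder = value at the root: 7*(-20)^2 + 2*(-20)^1 - 6 = (2800) + (-40) + (-6) = 2754; answer 2754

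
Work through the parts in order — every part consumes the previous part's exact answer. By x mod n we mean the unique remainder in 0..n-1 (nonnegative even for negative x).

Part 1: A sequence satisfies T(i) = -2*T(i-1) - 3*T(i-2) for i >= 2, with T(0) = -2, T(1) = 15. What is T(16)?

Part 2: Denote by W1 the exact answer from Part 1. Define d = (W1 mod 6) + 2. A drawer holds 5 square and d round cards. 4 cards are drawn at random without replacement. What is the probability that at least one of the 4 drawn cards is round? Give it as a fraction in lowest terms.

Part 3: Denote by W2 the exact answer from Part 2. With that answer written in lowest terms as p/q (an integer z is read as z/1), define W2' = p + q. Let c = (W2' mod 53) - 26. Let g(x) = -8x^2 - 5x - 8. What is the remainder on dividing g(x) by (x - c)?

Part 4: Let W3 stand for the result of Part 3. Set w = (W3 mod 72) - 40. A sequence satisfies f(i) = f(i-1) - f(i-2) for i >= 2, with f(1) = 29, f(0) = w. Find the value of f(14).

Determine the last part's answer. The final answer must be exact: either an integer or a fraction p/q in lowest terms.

68

Part 1: T(2) = -2*(15) - 3*(-2) = -24; iterating: T(2)=-24, T(3)=3, T(4)=66, T(5)=-141, T(6)=84, T(7)=255, T(8)=-762, T(9)=759, T(10)=768, T(11)=-3813, T(12)=5322, T(13)=795, T(14)=-17556, T(15)=32727, T(16)=-12786; answer -12786
Part 2: W1 = -12786; d = 2; total draws C(7,4) = 35; complement C(5,4) = 5; favorable 35 - 5 = 30; P = 6/7; answer 6/7
Part 3: W2 = 6/7; threaded value p + q = 13; c = -13; remainder = value at the root: -8*(-13)^2 - 5*(-13)^1 - 8 = (-1352) + (65) + (-8) = -1295; answer -1295
Part 4: W3 = -1295; w = -39; f(2) = 1*(29) - 1*(-39) = 68; iterating: f(2)=68, f(3)=39, f(4)=-29, f(5)=-68, f(6)=-39, f(7)=29, f(8)=68, f(9)=39, f(10)=-29, f(11)=-68, f(12)=-39, f(13)=29, f(14)=68; answer 68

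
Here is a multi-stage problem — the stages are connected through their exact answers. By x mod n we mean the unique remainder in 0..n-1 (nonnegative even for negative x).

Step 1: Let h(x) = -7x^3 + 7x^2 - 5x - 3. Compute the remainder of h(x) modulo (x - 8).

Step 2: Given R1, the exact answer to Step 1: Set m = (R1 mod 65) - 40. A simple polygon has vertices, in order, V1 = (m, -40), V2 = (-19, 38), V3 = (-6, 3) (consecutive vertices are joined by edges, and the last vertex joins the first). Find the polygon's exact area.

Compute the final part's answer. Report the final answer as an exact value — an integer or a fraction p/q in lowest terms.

1539/2

Step 1: remainder = value at the root: -7*(8)^3 + 7*(8)^2 - 5*(8)^1 - 3 = (-3584) + (448) + (-40) + (-3) = -3179; answer -3179
Step 2: R1 = -3179; m = -34; cross terms: (-34*38 - -19*-40)=-2052, (-19*3 - -6*38)=171, (-6*-40 - -34*3)=342; twice the area = |-1539| = 1539; area = 1539/2; answer 1539/2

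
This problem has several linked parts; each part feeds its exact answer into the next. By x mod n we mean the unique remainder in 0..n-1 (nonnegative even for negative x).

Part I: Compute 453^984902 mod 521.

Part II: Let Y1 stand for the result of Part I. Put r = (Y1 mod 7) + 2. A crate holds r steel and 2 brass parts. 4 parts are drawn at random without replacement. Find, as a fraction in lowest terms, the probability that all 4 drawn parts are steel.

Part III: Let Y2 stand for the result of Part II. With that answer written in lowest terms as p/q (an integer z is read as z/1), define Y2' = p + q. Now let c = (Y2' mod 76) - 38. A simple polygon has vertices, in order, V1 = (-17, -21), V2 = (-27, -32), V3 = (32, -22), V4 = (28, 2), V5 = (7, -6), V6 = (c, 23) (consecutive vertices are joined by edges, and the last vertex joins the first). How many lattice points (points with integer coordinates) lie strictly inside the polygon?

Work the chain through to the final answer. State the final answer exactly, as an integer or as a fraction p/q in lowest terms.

Part I: squarings mod 521: 453^1=453, 453^2=456, 453^4=57, 453^8=123, 453^16=20, 453^32=400, 453^64=53, 453^128=204, 453^256=457, 453^512=449, 453^1024=495, 453^2048=155, 453^4096=59, 453^8192=355, 453^16384=464, 453^32768=123, 453^65536=20, 453^131072=400, 453^262144=53, 453^524288=204; 453^984902 = 453^2 * 453^4 * 453^64 * 453^256 * 453^512 * 453^1024 * 453^65536 * 453^131072 * 453^262144 * 453^524288 = 403 (mod 521); answer 403
Part II: Y1 = 403; r = 6; total draws C(8,4) = 70; favorable C(6,4) = 15; P = 3/14; answer 3/14
Part III: Y2 = 3/14; threaded value p + q = 17; c = -21; cross terms: (-17*-32 - -27*-21)=-23, (-27*-22 - 32*-32)=1618, (32*2 - 28*-22)=680, (28*-6 - 7*2)=-182, (7*23 - -21*-6)=35, (-21*-21 - -17*23)=832; twice the area = |2960| = 2960; area = 1480; boundary points = 1 + 1 + 4 + 1 + 1 + 4 = 12; strictly interior points = area - boundary/2 + 1 = 1475; answer 1475

1475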